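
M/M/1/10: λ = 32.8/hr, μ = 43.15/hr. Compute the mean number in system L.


ρ = 32.8/43.15 = 0.7601
L = ρ[1 − (K+1)ρ^K + Kρ^(K+1)] / [(1−ρ)(1−ρ^(K+1))]
Numerator: 0.7601·(1 − 11·0.064407 + 10·0.048958) = 0.593750
Denominator: (0.2399)·(0.951042) = 0.228118
L = 0.593750/0.228118 = 2.6028

Final: 2.6028


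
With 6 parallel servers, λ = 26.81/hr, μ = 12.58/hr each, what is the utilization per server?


ρ = λ/(cμ) = 26.81/(6·12.58) = 26.81/75.48 = 0.3552

Final: 0.3552


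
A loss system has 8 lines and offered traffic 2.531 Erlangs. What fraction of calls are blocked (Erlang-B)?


B(c,a) = (a^c/c!) / Σ_{k=0}^{c} a^k/k!
a^8/8! = 0.041765
Σ terms (k=0..8): 1.00000 + 2.53100 + 3.20298 + 2.70225 + 1.70985 + 0.86552 + 0.36511 + 0.13201 + 0.04177 = 12.550485
B = 0.041765/12.550485 = 0.003328

Final: 0.003328


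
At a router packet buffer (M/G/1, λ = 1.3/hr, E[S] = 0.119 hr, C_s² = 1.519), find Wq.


ρ = λ·E[S] = 1.3·0.119 = 0.1547
E[S²] = E[S]²(1+C_s²) = 0.119²·(1+1.519) = 0.035672
Wq = λ·E[S²]/(2(1−ρ)) = 1.3·0.035672/(2·0.8453) = 0.02743 hr

Final: 0.02743 hr


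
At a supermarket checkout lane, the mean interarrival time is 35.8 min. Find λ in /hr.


λ = 1/(interarrival time) in consistent units.
1 hour = 60 min, so λ = 60/35.8 = 1.6760 per hour

Final: 1.6760 /hr


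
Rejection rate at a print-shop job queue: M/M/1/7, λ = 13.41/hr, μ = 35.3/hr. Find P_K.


ρ = λ/μ = 13.41/35.3 = 0.3799
P_K = (1−ρ)ρ^K/(1−ρ^(K+1)) = (0.6201·0.001142)/(1 − 0.0004337)
= 0.0007080/0.999566 = 0.0007083

Final: 0.0007083


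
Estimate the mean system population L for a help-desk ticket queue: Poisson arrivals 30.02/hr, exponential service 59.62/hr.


ρ = λ/μ = 30.02/59.62 = 0.5035
L = ρ/(1−ρ) = 0.5035/(1 − 0.5035) = 0.5035/0.4965 = 1.0142

Final: 1.0142


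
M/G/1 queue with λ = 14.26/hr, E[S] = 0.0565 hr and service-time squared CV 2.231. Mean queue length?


ρ = λ·E[S] = 14.26·0.0565 = 0.8057
Lq = ρ²(1+C_s²)/(2(1−ρ)) = 0.6491·(1+2.231)/(2·0.1943)
= 0.6491·3.2310/0.3886 = 5.39694

Final: 5.39694


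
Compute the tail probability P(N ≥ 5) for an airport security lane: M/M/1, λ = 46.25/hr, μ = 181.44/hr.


ρ = 46.25/181.44 = 0.2549
P(N ≥ n) = ρ^n = 0.2549^5 = 0.001076

Final: 0.001076


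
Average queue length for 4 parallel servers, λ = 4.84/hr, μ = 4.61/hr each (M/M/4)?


a = λ/μ = 1.0499; ρ = a/4 = 0.2625
P₀ = 0.349339
Lq = P₀·a^c·ρ / (c!·(1−ρ)²) = 0.349339·1.21500·0.2625/(24·0.54395)
= 0.008534

Final: 0.008534


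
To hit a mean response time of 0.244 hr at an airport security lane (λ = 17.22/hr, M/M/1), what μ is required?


W = 1/(μ−λ) ⇒ μ − λ = 1/W = 1/0.244 = 4.0984
μ = λ + 1/W = 17.22 + 4.0984 = 21.3184 per hr

Final: 21.3184 /hr


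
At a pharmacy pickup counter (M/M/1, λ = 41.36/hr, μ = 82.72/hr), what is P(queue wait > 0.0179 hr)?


ρ = 41.36/82.72 = 0.5000
P(Wq > t) = ρ·e^{−(μ−λ)t} = 0.5000·e^{−0.7403}
= 0.5000·0.476950 = 0.238475

Final: 0.238475


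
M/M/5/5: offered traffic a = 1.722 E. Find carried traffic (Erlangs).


B(5,1.722) = 0.022742 (Erlang-B)
Carried load = a(1 − B) = 1.722·(1 − 0.022742) = 1.722·0.977258 = 1.6828 E

Final: 1.6828 Erlangs


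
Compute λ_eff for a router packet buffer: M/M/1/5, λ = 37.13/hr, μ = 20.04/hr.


ρ = 1.8528; P_K = (1−ρ)ρ^5/(1−ρ^6) = 0.471941
λ_eff = λ(1 − P_K) = 37.13·(1 − 0.471941) = 37.13·0.528059 = 19.6068 /hr

Final: 19.6068 /hr


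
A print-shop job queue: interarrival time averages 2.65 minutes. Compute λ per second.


λ = 1/(interarrival time) in consistent units.
1 second = 0.0166667 min, so λ = 0.0166667/2.65 = 0.006289 per second

Final: 0.006289 /sec


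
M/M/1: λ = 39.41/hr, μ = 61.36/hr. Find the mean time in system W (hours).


W = 1/(μ−λ) = 1/(61.36 − 39.41) = 1/21.95 = 0.04556 hr

Final: 0.04556 hr


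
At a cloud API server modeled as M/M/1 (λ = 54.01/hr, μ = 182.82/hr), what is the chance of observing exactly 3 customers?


ρ = 54.01/182.82 = 0.2954
P_n = (1−ρ)·ρ^n = (1 − 0.2954)·0.2954^3 = 0.7046·0.025784 = 0.018167

Final: 0.018167


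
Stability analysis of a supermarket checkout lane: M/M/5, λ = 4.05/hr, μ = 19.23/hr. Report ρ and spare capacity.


Total capacity cμ = 5·19.23 = 96.15/hr
ρ = λ/(cμ) = 4.05/96.15 = 0.04212
Stable ⇔ ρ < 1: YES
Spare capacity = cμ − λ = 96.15 − 4.05 = 92.10/hr

Final: ρ = 0.04212; stable; margin = 92.10/hr


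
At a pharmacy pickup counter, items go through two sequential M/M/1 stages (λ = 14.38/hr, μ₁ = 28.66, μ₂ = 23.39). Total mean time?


Each node sees arrival rate λ = 14.38/hr (tandem ⇒ throughput preserved).
W₁ = 1/(μ₁−λ) = 1/(28.66−14.38) = 0.07003 hr
W₂ = 1/(μ₂−λ) = 1/(23.39−14.38) = 0.11099 hr
W_total = W₁ + W₂ = 0.07003 + 0.11099 = 0.18102 hr

Final: 0.18102 hr


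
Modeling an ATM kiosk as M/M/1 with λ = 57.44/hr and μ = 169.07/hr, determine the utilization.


ρ = λ/μ = 57.44/169.07 = 0.3397

Final: 0.3397


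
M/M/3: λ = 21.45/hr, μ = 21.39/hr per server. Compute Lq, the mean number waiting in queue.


a = λ/μ = 1.0028; ρ = a/3 = 0.3343
P₀ = 0.362571
Lq = P₀·a^c·ρ / (c!·(1−ρ)²) = 0.362571·1.00844·0.3343/(6·0.44320)
= 0.04596

Final: 0.04596


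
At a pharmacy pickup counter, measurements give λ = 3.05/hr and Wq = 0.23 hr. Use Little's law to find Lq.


Lq = λWq = 3.05·0.23 = 0.7015

Final: 0.7015


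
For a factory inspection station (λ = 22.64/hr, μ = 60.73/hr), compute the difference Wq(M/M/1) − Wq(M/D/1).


ρ = 22.64/60.73 = 0.3728
Wq(M/M/1) = ρ/(μ−λ) = 0.3728/38.09 = 0.009787 hr
Wq(M/D/1) = ρ/(2(μ−λ)) = 0.004894 hr
Savings = 0.009787 − 0.004894 = 0.004894 hr

Final: 0.004894 hr


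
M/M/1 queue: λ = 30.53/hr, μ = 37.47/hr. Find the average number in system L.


ρ = λ/μ = 30.53/37.47 = 0.8148
L = ρ/(1−ρ) = 0.8148/(1 − 0.8148) = 0.8148/0.1852 = 4.3991

Final: 4.3991


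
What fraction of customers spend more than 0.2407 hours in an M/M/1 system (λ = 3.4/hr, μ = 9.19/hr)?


W ~ Exponential(μ−λ) for M/M/1.
μ − λ = 9.19 − 3.4 = 5.7900
P(W > t) = e^{−(μ−λ)t} = e^{−1.3937} = 0.248167

Final: 0.248167


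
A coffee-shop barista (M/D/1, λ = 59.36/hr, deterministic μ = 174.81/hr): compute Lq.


ρ = 59.36/174.81 = 0.3396
M/D/1: Lq = ρ²/(2(1−ρ)) = 0.1153/(2·0.6604) = 0.08730

Final: 0.08730


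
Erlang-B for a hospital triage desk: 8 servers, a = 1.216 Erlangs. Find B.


B(c,a) = (a^c/c!) / Σ_{k=0}^{c} a^k/k!
a^8/8! = 0.0001186
Σ terms (k=0..8): 1.00000 + 1.21600 + 0.73933 + 0.29967 + 0.09110 + 0.02216 + 0.004490 + 0.0007800 + 0.0001186 = 3.373648
B = 0.0001186/3.373648 = 0.00003514

Final: 0.00003514


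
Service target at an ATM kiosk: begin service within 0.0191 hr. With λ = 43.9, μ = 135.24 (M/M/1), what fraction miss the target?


ρ = 43.9/135.24 = 0.3246
P(Wq > t) = ρ·e^{−(μ−λ)t} = 0.3246·e^{−1.7446}
= 0.3246·0.174716 = 0.056714

Final: 0.056714


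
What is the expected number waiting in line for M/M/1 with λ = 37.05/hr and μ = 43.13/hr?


ρ = 37.05/43.13 = 0.8590
Lq = ρ²/(1−ρ) = 0.7379/0.1410 = 5.2347

Final: 5.2347


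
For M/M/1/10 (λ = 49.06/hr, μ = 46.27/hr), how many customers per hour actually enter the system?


ρ = 1.0603; P_K = (1−ρ)ρ^10/(1−ρ^11) = 0.119765
λ_eff = λ(1 − P_K) = 49.06·(1 − 0.119765) = 49.06·0.880235 = 43.1843 /hr

Final: 43.1843 /hr


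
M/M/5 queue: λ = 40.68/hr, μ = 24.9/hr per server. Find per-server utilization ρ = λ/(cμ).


ρ = λ/(cμ) = 40.68/(5·24.9) = 40.68/124.50 = 0.3267

Final: 0.3267


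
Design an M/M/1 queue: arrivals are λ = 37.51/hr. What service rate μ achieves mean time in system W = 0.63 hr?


W = 1/(μ−λ) ⇒ μ − λ = 1/W = 1/0.63 = 1.5873
μ = λ + 1/W = 37.51 + 1.5873 = 39.0973 per hr

Final: 39.0973 /hr


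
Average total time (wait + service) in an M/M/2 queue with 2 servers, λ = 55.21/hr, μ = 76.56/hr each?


a = 0.7211; ρ = 0.3606; P₀ = 0.469976
Lq = P₀·a^c·ρ/(c!(1−ρ)²) = 0.10776
Wq = Lq/λ = 0.10776/55.21 = 0.001952 hr
W = Wq + 1/μ = 0.001952 + 0.01306 = 0.01501 hr

Final: 0.01501 hr


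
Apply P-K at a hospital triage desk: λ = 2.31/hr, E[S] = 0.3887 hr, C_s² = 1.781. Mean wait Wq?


ρ = λ·E[S] = 2.31·0.3887 = 0.8979
E[S²] = E[S]²(1+C_s²) = 0.3887²·(1+1.781) = 0.420175
Wq = λ·E[S²]/(2(1−ρ)) = 2.31·0.420175/(2·0.1021) = 4.75306 hr

Final: 4.75306 hr


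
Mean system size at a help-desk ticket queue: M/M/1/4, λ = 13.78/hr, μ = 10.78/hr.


ρ = 13.78/10.78 = 1.2783
L = ρ[1 − (K+1)ρ^K + Kρ^(K+1)] / [(1−ρ)(1−ρ^(K+1))]
Numerator: 1.2783·(1 − 5·2.670065 + 4·3.413126) = 1.664565
Denominator: (-0.2783)·(-2.413126) = 0.671556
L = 1.664565/0.671556 = 2.4787

Final: 2.4787


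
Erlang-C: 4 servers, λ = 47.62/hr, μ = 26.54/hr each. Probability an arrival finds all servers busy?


a = λ/μ = 1.7943; ρ = a/4 = 0.4486
P₀ = 0.162604 (from M/M/c formula)
C(c,a) = [a^c/(c!(1−ρ))]·P₀ = [10.36463/(24·0.5514)]·0.162604
= 0.78316·0.162604 = 0.127345

Final: 0.127345


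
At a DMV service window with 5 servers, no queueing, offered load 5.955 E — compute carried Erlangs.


B(5,5.955) = 0.357247 (Erlang-B)
Carried load = a(1 − B) = 5.955·(1 − 0.357247) = 5.955·0.642753 = 3.8276 E

Final: 3.8276 Erlangs


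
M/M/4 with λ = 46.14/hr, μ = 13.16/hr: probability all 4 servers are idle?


a = λ/μ = 46.14/13.16 = 3.5061; ρ = a/c = 0.8765
Σ_{k=0}^{3} a^k/k! (terms k=0..3) = 1.00000 + 3.50608 + 6.14630 + 7.18313 = 17.83551
Tail: a^4/(4!(1−ρ)) = 151.10777/(24·0.1235) = 50.98919
P₀ = 1/(17.83551 + 50.98919) = 1/68.82469 = 0.014530

Final: 0.014530


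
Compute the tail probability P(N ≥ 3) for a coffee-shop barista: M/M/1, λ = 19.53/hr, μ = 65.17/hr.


ρ = 19.53/65.17 = 0.2997
P(N ≥ n) = ρ^n = 0.2997^3 = 0.026913

Final: 0.026913


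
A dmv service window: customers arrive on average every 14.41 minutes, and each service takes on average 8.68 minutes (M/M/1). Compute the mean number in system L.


λ = 60/14.41 = 4.1638 /hr
μ = 60/8.68 = 6.9124 /hr
ρ = λ/μ = 4.1638/6.9124 = 0.6024
L = ρ/(1−ρ) = 0.6024/0.3976 = 1.5148

Final: 1.5148


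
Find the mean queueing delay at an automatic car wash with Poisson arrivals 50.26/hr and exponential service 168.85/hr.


ρ = 50.26/168.85 = 0.2977
Wq = ρ/(μ−λ) = 0.2977/(168.85 − 50.26) = 0.2977/118.59 = 0.002510 hr

Final: 0.002510 hr


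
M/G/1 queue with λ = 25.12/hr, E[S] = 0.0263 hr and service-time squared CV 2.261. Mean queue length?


ρ = λ·E[S] = 25.12·0.0263 = 0.6607
Lq = ρ²(1+C_s²)/(2(1−ρ)) = 0.4365·(1+2.261)/(2·0.3393)
= 0.4365·3.2610/0.6787 = 2.09716

Final: 2.09716


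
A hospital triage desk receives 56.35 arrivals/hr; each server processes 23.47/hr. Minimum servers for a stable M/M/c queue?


Stability requires cμ > λ ⇔ c > λ/μ.
λ/μ = 56.35/23.47 = 2.4009
Minimum integer c = ⌊2.4009⌋ + 1 = 3
Check: 3·23.47 = 70.41 > 56.35, while 2·23.47 = 46.94 ≤ 56.35

Final: 3 servers


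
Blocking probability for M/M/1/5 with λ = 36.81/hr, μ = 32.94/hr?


ρ = λ/μ = 36.81/32.94 = 1.1175
P_K = (1−ρ)ρ^K/(1−ρ^(K+1)) = (-0.1175·1.742654)/(1 − 1.947392)
= -0.204738/-0.947392 = 0.216107

Final: 0.216107


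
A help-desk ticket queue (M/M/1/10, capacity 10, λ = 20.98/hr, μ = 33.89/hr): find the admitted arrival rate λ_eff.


ρ = 0.6191; P_K = (1−ρ)ρ^10/(1−ρ^11) = 0.003165
λ_eff = λ(1 − P_K) = 20.98·(1 − 0.003165) = 20.98·0.996835 = 20.9136 /hr

Final: 20.9136 /hr


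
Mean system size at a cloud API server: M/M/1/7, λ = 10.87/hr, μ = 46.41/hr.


ρ = 10.87/46.41 = 0.2342
L = ρ[1 − (K+1)ρ^K + Kρ^(K+1)] / [(1−ρ)(1−ρ^(K+1))]
Numerator: 0.2342·(1 − 8·0.00003867 + 7·0.000009056) = 0.234159
Denominator: (0.7658)·(0.999991) = 0.765776
L = 0.234159/0.765776 = 0.3058

Final: 0.3058


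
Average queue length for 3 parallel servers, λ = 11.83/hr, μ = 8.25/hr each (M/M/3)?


a = λ/μ = 1.4339; ρ = a/3 = 0.4780
P₀ = 0.227098
Lq = P₀·a^c·ρ / (c!·(1−ρ)²) = 0.227098·2.94844·0.4780/(6·0.27251)
= 0.19574

Final: 0.19574


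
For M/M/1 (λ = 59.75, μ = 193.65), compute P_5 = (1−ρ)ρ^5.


ρ = 59.75/193.65 = 0.3085
P_n = (1−ρ)·ρ^n = (1 − 0.3085)·0.3085^5 = 0.6915·0.002796 = 0.001934

Final: 0.001934


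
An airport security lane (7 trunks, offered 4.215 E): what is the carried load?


B(7,4.215) = 0.074093 (Erlang-B)
Carried load = a(1 − B) = 4.215·(1 − 0.074093) = 4.215·0.925907 = 3.9027 E

Final: 3.9027 Erlangs


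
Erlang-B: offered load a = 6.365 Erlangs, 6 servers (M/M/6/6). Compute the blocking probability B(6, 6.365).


B(c,a) = (a^c/c!) / Σ_{k=0}^{c} a^k/k!
a^6/6! = 92.354477
Σ terms (k=0..6): 1.00000 + 6.36500 + 20.25661 + 42.97778 + 68.38839 + 87.05842 + 92.35448 = 318.400683
B = 92.354477/318.400683 = 0.290057

Final: 0.290057


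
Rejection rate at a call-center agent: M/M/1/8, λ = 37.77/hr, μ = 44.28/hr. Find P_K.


ρ = λ/μ = 37.77/44.28 = 0.8530
P_K = (1−ρ)ρ^K/(1−ρ^(K+1)) = (0.1470·0.280230)/(1 − 0.239031)
= 0.041199/0.760969 = 0.054140

Final: 0.054140


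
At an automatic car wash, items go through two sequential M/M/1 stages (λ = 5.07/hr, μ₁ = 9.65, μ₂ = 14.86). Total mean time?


Each node sees arrival rate λ = 5.07/hr (tandem ⇒ throughput preserved).
W₁ = 1/(μ₁−λ) = 1/(9.65−5.07) = 0.21834 hr
W₂ = 1/(μ₂−λ) = 1/(14.86−5.07) = 0.10215 hr
W_total = W₁ + W₂ = 0.21834 + 0.10215 = 0.32049 hr

Final: 0.32049 hr


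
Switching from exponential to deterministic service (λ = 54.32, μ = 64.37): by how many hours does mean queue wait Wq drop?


ρ = 54.32/64.37 = 0.8439
Wq(M/M/1) = ρ/(μ−λ) = 0.8439/10.05 = 0.08397 hr
Wq(M/D/1) = ρ/(2(μ−λ)) = 0.04198 hr
Savings = 0.08397 − 0.04198 = 0.04198 hr

Final: 0.04198 hr


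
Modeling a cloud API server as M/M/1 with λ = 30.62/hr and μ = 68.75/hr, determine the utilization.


ρ = λ/μ = 30.62/68.75 = 0.4454

Final: 0.4454


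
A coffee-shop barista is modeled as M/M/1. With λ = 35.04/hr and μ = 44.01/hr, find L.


ρ = λ/μ = 35.04/44.01 = 0.7962
L = ρ/(1−ρ) = 0.7962/(1 − 0.7962) = 0.7962/0.2038 = 3.9064

Final: 3.9064


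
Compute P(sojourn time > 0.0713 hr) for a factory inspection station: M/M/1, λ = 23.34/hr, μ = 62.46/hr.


W ~ Exponential(μ−λ) for M/M/1.
μ − λ = 62.46 − 23.34 = 39.1200
P(W > t) = e^{−(μ−λ)t} = e^{−2.7893} = 0.061467

Final: 0.061467


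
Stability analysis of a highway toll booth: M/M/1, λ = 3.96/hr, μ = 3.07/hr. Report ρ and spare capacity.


Total capacity cμ = 1·3.07 = 3.07/hr
ρ = λ/(cμ) = 3.96/3.07 = 1.2899
Stable ⇔ ρ < 1: NO
Spare capacity = cμ − λ = 3.07 − 3.96 = -0.89/hr

Final: ρ = 1.2899; unstable; margin = -0.89/hr


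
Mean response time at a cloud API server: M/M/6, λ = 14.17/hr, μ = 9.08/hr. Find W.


a = 1.5606; ρ = 0.2601; P₀ = 0.209948
Lq = P₀·a^c·ρ/(c!(1−ρ)²) = 0.002001
Wq = Lq/λ = 0.002001/14.17 = 0.0001412 hr
W = Wq + 1/μ = 0.0001412 + 0.11013 = 0.11027 hr

Final: 0.11027 hr


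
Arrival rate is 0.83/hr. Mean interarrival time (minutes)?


Mean interarrival time = 1/λ = 1/0.83 hour = 1.20482 hour
In minutes: 1.20482 × 60 = 72.2892 min

Final: 72.2892 min


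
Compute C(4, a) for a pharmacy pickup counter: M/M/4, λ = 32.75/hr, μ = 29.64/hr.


a = λ/μ = 1.1049; ρ = a/4 = 0.2762
P₀ = 0.330470 (from M/M/c formula)
C(c,a) = [a^c/(c!(1−ρ))]·P₀ = [1.49050/(24·0.7238)]·0.330470
= 0.08581·0.330470 = 0.028357

Final: 0.028357


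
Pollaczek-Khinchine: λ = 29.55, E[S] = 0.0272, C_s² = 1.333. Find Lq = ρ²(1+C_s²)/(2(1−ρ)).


ρ = λ·E[S] = 29.55·0.0272 = 0.8038
Lq = ρ²(1+C_s²)/(2(1−ρ)) = 0.6460·(1+1.333)/(2·0.1962)
= 0.6460·2.3330/0.3925 = 3.84017

Final: 3.84017


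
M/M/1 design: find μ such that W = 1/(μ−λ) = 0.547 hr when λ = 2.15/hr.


W = 1/(μ−λ) ⇒ μ − λ = 1/W = 1/0.547 = 1.8282
μ = λ + 1/W = 2.15 + 1.8282 = 3.9782 per hr

Final: 3.9782 /hr


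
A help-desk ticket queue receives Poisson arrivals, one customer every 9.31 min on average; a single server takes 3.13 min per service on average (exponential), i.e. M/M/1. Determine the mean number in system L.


λ = 60/9.31 = 6.4447 /hr
μ = 60/3.13 = 19.1693 /hr
ρ = λ/μ = 6.4447/19.1693 = 0.3362
L = ρ/(1−ρ) = 0.3362/0.6638 = 0.5065

Final: 0.5065


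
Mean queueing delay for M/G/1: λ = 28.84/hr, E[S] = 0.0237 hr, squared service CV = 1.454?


ρ = λ·E[S] = 28.84·0.0237 = 0.6835
E[S²] = E[S]²(1+C_s²) = 0.0237²·(1+1.454) = 0.001378
Wq = λ·E[S²]/(2(1−ρ)) = 28.84·0.001378/(2·0.3165) = 0.06280 hr

Final: 0.06280 hr


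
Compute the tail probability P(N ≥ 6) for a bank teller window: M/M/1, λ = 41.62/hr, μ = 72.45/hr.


ρ = 41.62/72.45 = 0.5745
P(N ≥ n) = ρ^n = 0.5745^6 = 0.035940

Final: 0.035940


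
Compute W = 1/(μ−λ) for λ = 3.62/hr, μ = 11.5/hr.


W = 1/(μ−λ) = 1/(11.5 − 3.62) = 1/7.88 = 0.1269 hr

Final: 0.1269 hr


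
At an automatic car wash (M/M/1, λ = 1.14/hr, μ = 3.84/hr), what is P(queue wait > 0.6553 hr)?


ρ = 1.14/3.84 = 0.2969
P(Wq > t) = ρ·e^{−(μ−λ)t} = 0.2969·e^{−1.7693}
= 0.2969·0.170451 = 0.050603

Final: 0.050603


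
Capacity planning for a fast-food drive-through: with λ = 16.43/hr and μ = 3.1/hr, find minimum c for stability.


Stability requires cμ > λ ⇔ c > λ/μ.
λ/μ = 16.43/3.1 = 5.3000
Minimum integer c = ⌊5.3000⌋ + 1 = 6
Check: 6·3.1 = 18.60 > 16.43, while 5·3.1 = 15.50 ≤ 16.43

Final: 6 servers


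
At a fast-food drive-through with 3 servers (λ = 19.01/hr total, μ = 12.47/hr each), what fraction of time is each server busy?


ρ = λ/(cμ) = 19.01/(3·12.47) = 19.01/37.41 = 0.5082

Final: 0.5082


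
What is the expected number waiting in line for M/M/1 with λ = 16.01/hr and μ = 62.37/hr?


ρ = 16.01/62.37 = 0.2567
Lq = ρ²/(1−ρ) = 0.06589/0.7433 = 0.08865

Final: 0.08865


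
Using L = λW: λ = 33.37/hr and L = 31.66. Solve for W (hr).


W = L/λ = 31.66/33.37 = 0.9488 hr

Final: 0.9488 hr


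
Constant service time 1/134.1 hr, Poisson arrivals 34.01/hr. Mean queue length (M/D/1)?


ρ = 34.01/134.1 = 0.2536
M/D/1: Lq = ρ²/(2(1−ρ)) = 0.06432/(2·0.7464) = 0.04309

Final: 0.04309


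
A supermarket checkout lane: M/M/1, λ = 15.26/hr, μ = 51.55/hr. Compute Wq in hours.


ρ = 15.26/51.55 = 0.2960
Wq = ρ/(μ−λ) = 0.2960/(51.55 − 15.26) = 0.2960/36.29 = 0.008157 hr

Final: 0.008157 hr


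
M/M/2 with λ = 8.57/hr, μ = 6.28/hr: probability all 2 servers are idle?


a = λ/μ = 8.57/6.28 = 1.3646; ρ = a/c = 0.6823
Σ_{k=0}^{1} a^k/k! (terms k=0..1) = 1.00000 + 1.36465 = 2.36465
Tail: a^2/(2!(1−ρ)) = 1.86227/(2·0.3177) = 2.93109
P₀ = 1/(2.36465 + 2.93109) = 1/5.29574 = 0.188831

Final: 0.188831


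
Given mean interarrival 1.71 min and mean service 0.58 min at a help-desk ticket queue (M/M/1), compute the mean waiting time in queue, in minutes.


λ = 60/1.71 = 35.0877 /hr
μ = 60/0.58 = 103.4483 /hr
ρ = λ/μ = 35.0877/103.4483 = 0.3392
Wq = ρ/(μ−λ) = 0.3392/(103.4483−35.0877) = 0.004962 hr
In minutes: 0.004962·60 = 0.2977 min

Final: 0.2977 min


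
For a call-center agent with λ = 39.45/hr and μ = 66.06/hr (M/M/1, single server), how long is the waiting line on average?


ρ = 39.45/66.06 = 0.5972
Lq = ρ²/(1−ρ) = 0.3566/0.4028 = 0.8853

Final: 0.8853


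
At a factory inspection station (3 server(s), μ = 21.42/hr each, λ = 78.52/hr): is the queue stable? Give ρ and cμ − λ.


Total capacity cμ = 3·21.42 = 64.26/hr
ρ = λ/(cμ) = 78.52/64.26 = 1.2219
Stable ⇔ ρ < 1: NO
Spare capacity = cμ − λ = 64.26 − 78.52 = -14.26/hr

Final: ρ = 1.2219; unstable; margin = -14.26/hr


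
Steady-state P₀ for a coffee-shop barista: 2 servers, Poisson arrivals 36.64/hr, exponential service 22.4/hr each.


a = λ/μ = 36.64/22.4 = 1.6357; ρ = a/c = 0.8179
Σ_{k=0}^{1} a^k/k! (terms k=0..1) = 1.00000 + 1.63571 = 2.63571
Tail: a^2/(2!(1−ρ)) = 2.67556/(2·0.1821) = 7.34468
P₀ = 1/(2.63571 + 7.34468) = 1/9.98039 = 0.100196

Final: 0.100196


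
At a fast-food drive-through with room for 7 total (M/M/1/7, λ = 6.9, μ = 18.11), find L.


ρ = 6.9/18.11 = 0.3810
L = ρ[1 − (K+1)ρ^K + Kρ^(K+1)] / [(1−ρ)(1−ρ^(K+1))]
Numerator: 0.3810·(1 − 8·0.001166 + 7·0.0004441) = 0.378637
Denominator: (0.6190)·(0.999556) = 0.618720
L = 0.378637/0.618720 = 0.6120

Final: 0.6120


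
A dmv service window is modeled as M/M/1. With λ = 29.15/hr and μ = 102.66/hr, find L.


ρ = λ/μ = 29.15/102.66 = 0.2839
L = ρ/(1−ρ) = 0.2839/(1 − 0.2839) = 0.2839/0.7161 = 0.3965

Final: 0.3965


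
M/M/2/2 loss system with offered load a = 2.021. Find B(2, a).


B(c,a) = (a^c/c!) / Σ_{k=0}^{c} a^k/k!
a^2/2! = 2.042220
Σ terms (k=0..2): 1.00000 + 2.02100 + 2.04222 = 5.063220
B = 2.042220/5.063220 = 0.403344

Final: 0.403344


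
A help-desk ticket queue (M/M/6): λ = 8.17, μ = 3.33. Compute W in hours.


a = 2.4535; ρ = 0.4089; P₀ = 0.085561
Lq = P₀·a^c·ρ/(c!(1−ρ)²) = 0.03033
Wq = Lq/λ = 0.03033/8.17 = 0.003713 hr
W = Wq + 1/μ = 0.003713 + 0.30030 = 0.30401 hr

Final: 0.30401 hr


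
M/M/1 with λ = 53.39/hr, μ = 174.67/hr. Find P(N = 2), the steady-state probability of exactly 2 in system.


ρ = 53.39/174.67 = 0.3057
P_n = (1−ρ)·ρ^n = (1 − 0.3057)·0.3057^2 = 0.6943·0.093429 = 0.064872

Final: 0.064872


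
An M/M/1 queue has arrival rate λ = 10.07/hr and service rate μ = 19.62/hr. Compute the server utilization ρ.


ρ = λ/μ = 10.07/19.62 = 0.5133

Final: 0.5133


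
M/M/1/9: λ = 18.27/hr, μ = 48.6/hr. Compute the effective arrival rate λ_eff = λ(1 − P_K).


ρ = 0.3759; P_K = (1−ρ)ρ^9/(1−ρ^10) = 0.00009358
λ_eff = λ(1 − P_K) = 18.27·(1 − 0.00009358) = 18.27·0.999906 = 18.2683 /hr

Final: 18.2683 /hr


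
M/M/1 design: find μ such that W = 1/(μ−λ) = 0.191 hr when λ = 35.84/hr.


W = 1/(μ−λ) ⇒ μ − λ = 1/W = 1/0.191 = 5.2356
μ = λ + 1/W = 35.84 + 5.2356 = 41.0756 per hr

Final: 41.0756 /hr


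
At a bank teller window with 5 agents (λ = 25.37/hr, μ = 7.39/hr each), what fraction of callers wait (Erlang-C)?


a = λ/μ = 3.4330; ρ = a/5 = 0.6866
P₀ = 0.028140 (from M/M/c formula)
C(c,a) = [a^c/(c!(1−ρ))]·P₀ = [476.84820/(120·0.3134)]·0.028140
= 12.67958·0.028140 = 0.356806

Final: 0.356806


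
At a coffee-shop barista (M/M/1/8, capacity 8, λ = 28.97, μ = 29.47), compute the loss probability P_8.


ρ = λ/μ = 28.97/29.47 = 0.9830
P_K = (1−ρ)ρ^K/(1−ρ^(K+1)) = (0.01697·0.872061)/(1 − 0.857265)
= 0.014796/0.142735 = 0.103659

Final: 0.103659


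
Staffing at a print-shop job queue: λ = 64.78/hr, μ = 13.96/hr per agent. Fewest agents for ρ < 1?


Stability requires cμ > λ ⇔ c > λ/μ.
λ/μ = 64.78/13.96 = 4.6404
Minimum integer c = ⌊4.6404⌋ + 1 = 5
Check: 5·13.96 = 69.80 > 64.78, while 4·13.96 = 55.84 ≤ 64.78

Final: 5 servers


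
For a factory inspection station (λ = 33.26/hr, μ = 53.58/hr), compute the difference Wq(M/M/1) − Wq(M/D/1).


ρ = 33.26/53.58 = 0.6208
Wq(M/M/1) = ρ/(μ−λ) = 0.6208/20.32 = 0.03055 hr
Wq(M/D/1) = ρ/(2(μ−λ)) = 0.01527 hr
Savings = 0.03055 − 0.01527 = 0.01527 hr

Final: 0.01527 hr


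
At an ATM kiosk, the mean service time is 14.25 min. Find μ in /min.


μ = 1/(service time) in consistent units.
1 minute = 1 min, so μ = 1/14.25 = 0.07018 per minute

Final: 0.07018 /min


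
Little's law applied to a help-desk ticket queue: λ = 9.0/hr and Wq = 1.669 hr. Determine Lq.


Lq = λWq = 9.0·1.669 = 15.0210

Final: 15.0210


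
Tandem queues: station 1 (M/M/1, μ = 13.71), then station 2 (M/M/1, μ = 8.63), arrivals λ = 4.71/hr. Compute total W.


Each node sees arrival rate λ = 4.71/hr (tandem ⇒ throughput preserved).
W₁ = 1/(μ₁−λ) = 1/(13.71−4.71) = 0.11111 hr
W₂ = 1/(μ₂−λ) = 1/(8.63−4.71) = 0.25510 hr
W_total = W₁ + W₂ = 0.11111 + 0.25510 = 0.36621 hr

Final: 0.36621 hr


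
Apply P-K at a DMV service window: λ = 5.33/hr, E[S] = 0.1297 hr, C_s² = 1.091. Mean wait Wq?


ρ = λ·E[S] = 5.33·0.1297 = 0.6913
E[S²] = E[S]²(1+C_s²) = 0.1297²·(1+1.091) = 0.035175
Wq = λ·E[S²]/(2(1−ρ)) = 5.33·0.035175/(2·0.3087) = 0.30367 hr

Final: 0.30367 hr


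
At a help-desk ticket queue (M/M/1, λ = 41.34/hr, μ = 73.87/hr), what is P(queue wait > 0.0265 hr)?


ρ = 41.34/73.87 = 0.5596
P(Wq > t) = ρ·e^{−(μ−λ)t} = 0.5596·e^{−0.8620}
= 0.5596·0.422298 = 0.236331

Final: 0.236331


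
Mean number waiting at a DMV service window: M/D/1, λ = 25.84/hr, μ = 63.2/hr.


ρ = 25.84/63.2 = 0.4089
M/D/1: Lq = ρ²/(2(1−ρ)) = 0.1672/(2·0.5911) = 0.14139

Final: 0.14139


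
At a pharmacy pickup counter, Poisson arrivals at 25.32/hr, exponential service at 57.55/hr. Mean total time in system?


W = 1/(μ−λ) = 1/(57.55 − 25.32) = 1/32.23 = 0.03103 hr

Final: 0.03103 hr


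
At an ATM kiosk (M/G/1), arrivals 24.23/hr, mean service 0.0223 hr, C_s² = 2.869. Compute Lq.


ρ = λ·E[S] = 24.23·0.0223 = 0.5403
Lq = ρ²(1+C_s²)/(2(1−ρ)) = 0.2920·(1+2.869)/(2·0.4597)
= 0.2920·3.8690/0.9193 = 1.22868

Final: 1.22868


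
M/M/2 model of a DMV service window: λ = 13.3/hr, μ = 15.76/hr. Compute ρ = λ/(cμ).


ρ = λ/(cμ) = 13.3/(2·15.76) = 13.3/31.52 = 0.4220

Final: 0.4220


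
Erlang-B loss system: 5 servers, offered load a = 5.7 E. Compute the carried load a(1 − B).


B(5,5.7) = 0.338940 (Erlang-B)
Carried load = a(1 − B) = 5.7·(1 − 0.338940) = 5.7·0.661060 = 3.7680 E

Final: 3.7680 Erlangs


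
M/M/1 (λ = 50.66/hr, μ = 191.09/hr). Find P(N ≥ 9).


ρ = 50.66/191.09 = 0.2651
P(N ≥ n) = ρ^n = 0.2651^9 = 0.000006469

Final: 0.000006469


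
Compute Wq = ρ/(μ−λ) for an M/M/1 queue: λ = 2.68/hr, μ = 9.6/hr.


ρ = 2.68/9.6 = 0.2792
Wq = ρ/(μ−λ) = 0.2792/(9.6 − 2.68) = 0.2792/6.92 = 0.04034 hr

Final: 0.04034 hr


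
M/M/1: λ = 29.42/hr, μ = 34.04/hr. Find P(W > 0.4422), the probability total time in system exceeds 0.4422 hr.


W ~ Exponential(μ−λ) for M/M/1.
μ − λ = 34.04 − 29.42 = 4.6200
P(W > t) = e^{−(μ−λ)t} = e^{−2.0430} = 0.129644

Final: 0.129644


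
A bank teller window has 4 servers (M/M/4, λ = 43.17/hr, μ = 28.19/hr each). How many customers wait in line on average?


a = λ/μ = 1.5314; ρ = a/4 = 0.3828
P₀ = 0.213956
Lq = P₀·a^c·ρ / (c!·(1−ρ)²) = 0.213956·5.49981·0.3828/(24·0.38088)
= 0.04928

Final: 0.04928


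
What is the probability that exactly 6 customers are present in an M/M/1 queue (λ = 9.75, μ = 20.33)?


ρ = 9.75/20.33 = 0.4796
P_n = (1−ρ)·ρ^n = (1 − 0.4796)·0.4796^6 = 0.5204·0.012168 = 0.006332

Final: 0.006332


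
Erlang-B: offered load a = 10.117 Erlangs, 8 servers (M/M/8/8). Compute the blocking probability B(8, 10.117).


B(c,a) = (a^c/c!) / Σ_{k=0}^{c} a^k/k!
a^8/8! = 2722.033567
Σ terms (k=0..8): 1.00000 + 10.11700 + 51.17684 + 172.58538 + 436.51157 + 883.23751 + 1489.28565 + 2152.44327 + 2722.03357 = 7918.390781
B = 2722.033567/7918.390781 = 0.343761

Final: 0.343761


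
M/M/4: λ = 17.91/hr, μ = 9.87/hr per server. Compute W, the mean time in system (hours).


a = 1.8146; ρ = 0.4536; P₀ = 0.159143
Lq = P₀·a^c·ρ/(c!(1−ρ)²) = 0.10926
Wq = Lq/λ = 0.10926/17.91 = 0.006101 hr
W = Wq + 1/μ = 0.006101 + 0.10132 = 0.10742 hr

Final: 0.10742 hr


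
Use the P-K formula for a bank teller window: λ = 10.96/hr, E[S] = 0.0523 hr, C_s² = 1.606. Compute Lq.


ρ = λ·E[S] = 10.96·0.0523 = 0.5732
Lq = ρ²(1+C_s²)/(2(1−ρ)) = 0.3286·(1+1.606)/(2·0.4268)
= 0.3286·2.6060/0.8536 = 1.00312

Final: 1.00312


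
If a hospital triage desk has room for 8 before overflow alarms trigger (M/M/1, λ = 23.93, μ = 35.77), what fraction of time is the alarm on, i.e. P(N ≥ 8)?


ρ = 23.93/35.77 = 0.6690
P(N ≥ n) = ρ^n = 0.6690^8 = 0.040123

Final: 0.040123


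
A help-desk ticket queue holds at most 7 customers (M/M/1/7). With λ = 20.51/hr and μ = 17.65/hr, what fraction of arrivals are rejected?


ρ = λ/μ = 20.51/17.65 = 1.1620
P_K = (1−ρ)ρ^K/(1−ρ^(K+1)) = (-0.1620·2.861190)/(1 − 3.324816)
= -0.463626/-2.324816 = 0.199425

Final: 0.199425


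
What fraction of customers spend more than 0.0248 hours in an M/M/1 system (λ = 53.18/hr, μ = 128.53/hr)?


W ~ Exponential(μ−λ) for M/M/1.
μ − λ = 128.53 − 53.18 = 75.3500
P(W > t) = e^{−(μ−λ)t} = e^{−1.8687} = 0.154327

Final: 0.154327


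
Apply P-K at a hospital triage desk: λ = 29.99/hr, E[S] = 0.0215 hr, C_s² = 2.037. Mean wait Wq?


ρ = λ·E[S] = 29.99·0.0215 = 0.6448
E[S²] = E[S]²(1+C_s²) = 0.0215²·(1+2.037) = 0.001404
Wq = λ·E[S²]/(2(1−ρ)) = 29.99·0.001404/(2·0.3552) = 0.05926 hr

Final: 0.05926 hr


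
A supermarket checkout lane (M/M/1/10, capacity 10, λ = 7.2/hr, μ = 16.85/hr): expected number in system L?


ρ = 7.2/16.85 = 0.4273
L = ρ[1 − (K+1)ρ^K + Kρ^(K+1)] / [(1−ρ)(1−ρ^(K+1))]
Numerator: 0.4273·(1 − 11·0.0002029 + 10·0.00008671) = 0.426716
Denominator: (0.5727)·(0.999913) = 0.572651
L = 0.426716/0.572651 = 0.7452

Final: 0.7452


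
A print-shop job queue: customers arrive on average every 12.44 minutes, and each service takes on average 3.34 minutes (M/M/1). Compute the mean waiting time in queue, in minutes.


λ = 60/12.44 = 4.8232 /hr
μ = 60/3.34 = 17.9641 /hr
ρ = λ/μ = 4.8232/17.9641 = 0.2685
Wq = ρ/(μ−λ) = 0.2685/(17.9641−4.8232) = 0.02043 hr
In minutes: 0.02043·60 = 1.226 min

Final: 1.226 min


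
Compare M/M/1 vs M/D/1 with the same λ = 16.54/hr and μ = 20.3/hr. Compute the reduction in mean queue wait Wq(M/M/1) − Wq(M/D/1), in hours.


ρ = 16.54/20.3 = 0.8148
Wq(M/M/1) = ρ/(μ−λ) = 0.8148/3.76 = 0.21670 hr
Wq(M/D/1) = ρ/(2(μ−λ)) = 0.10835 hr
Savings = 0.21670 − 0.10835 = 0.10835 hr

Final: 0.10835 hr


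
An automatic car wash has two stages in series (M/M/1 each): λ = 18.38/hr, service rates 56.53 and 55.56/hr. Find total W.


Each node sees arrival rate λ = 18.38/hr (tandem ⇒ throughput preserved).
W₁ = 1/(μ₁−λ) = 1/(56.53−18.38) = 0.02621 hr
W₂ = 1/(μ₂−λ) = 1/(55.56−18.38) = 0.02690 hr
W_total = W₁ + W₂ = 0.02621 + 0.02690 = 0.05311 hr

Final: 0.05311 hr


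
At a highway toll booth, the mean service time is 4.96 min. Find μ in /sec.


μ = 1/(service time) in consistent units.
1 second = 0.0166667 min, so μ = 0.0166667/4.96 = 0.003360 per second

Final: 0.003360 /sec


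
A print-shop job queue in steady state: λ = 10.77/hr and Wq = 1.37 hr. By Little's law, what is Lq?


Lq = λWq = 10.77·1.37 = 14.7549

Final: 14.7549


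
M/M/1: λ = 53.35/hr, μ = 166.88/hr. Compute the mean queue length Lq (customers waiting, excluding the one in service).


ρ = 53.35/166.88 = 0.3197
Lq = ρ²/(1−ρ) = 0.1022/0.6803 = 0.1502

Final: 0.1502


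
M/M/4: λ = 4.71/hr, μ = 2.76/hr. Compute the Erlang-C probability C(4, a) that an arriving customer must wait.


a = λ/μ = 1.7065; ρ = a/4 = 0.4266
P₀ = 0.178341 (from M/M/c formula)
C(c,a) = [a^c/(c!(1−ρ))]·P₀ = [8.48100/(24·0.5734)]·0.178341
= 0.61631·0.178341 = 0.109914

Final: 0.109914


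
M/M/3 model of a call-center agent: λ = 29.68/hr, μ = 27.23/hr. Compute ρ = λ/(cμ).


ρ = λ/(cμ) = 29.68/(3·27.23) = 29.68/81.69 = 0.3633

Final: 0.3633


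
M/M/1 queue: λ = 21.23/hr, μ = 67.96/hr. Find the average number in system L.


ρ = λ/μ = 21.23/67.96 = 0.3124
L = ρ/(1−ρ) = 0.3124/(1 − 0.3124) = 0.3124/0.6876 = 0.4543

Final: 0.4543


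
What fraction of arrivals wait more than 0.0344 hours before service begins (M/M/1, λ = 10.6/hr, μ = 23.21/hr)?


ρ = 10.6/23.21 = 0.4567
P(Wq > t) = ρ·e^{−(μ−λ)t} = 0.4567·e^{−0.4338}
= 0.4567·0.648052 = 0.295965

Final: 0.295965


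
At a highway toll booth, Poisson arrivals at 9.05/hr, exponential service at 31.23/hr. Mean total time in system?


W = 1/(μ−λ) = 1/(31.23 − 9.05) = 1/22.18 = 0.04509 hr

Final: 0.04509 hr


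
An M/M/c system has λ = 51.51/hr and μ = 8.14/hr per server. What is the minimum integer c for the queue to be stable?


Stability requires cμ > λ ⇔ c > λ/μ.
λ/μ = 51.51/8.14 = 6.3280
Minimum integer c = ⌊6.3280⌋ + 1 = 7
Check: 7·8.14 = 56.98 > 51.51, while 6·8.14 = 48.84 ≤ 51.51

Final: 7 servers


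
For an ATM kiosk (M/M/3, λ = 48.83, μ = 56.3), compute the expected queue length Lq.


a = λ/μ = 0.8673; ρ = a/3 = 0.2891
P₀ = 0.417293
Lq = P₀·a^c·ρ / (c!·(1−ρ)²) = 0.417293·0.65243·0.2891/(6·0.50537)
= 0.02596

Final: 0.02596


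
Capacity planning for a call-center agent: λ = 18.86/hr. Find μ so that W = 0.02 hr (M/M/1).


W = 1/(μ−λ) ⇒ μ − λ = 1/W = 1/0.02 = 50.0000
μ = λ + 1/W = 18.86 + 50.0000 = 68.8600 per hr

Final: 68.8600 /hr


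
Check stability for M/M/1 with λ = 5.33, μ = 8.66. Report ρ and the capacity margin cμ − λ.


Total capacity cμ = 1·8.66 = 8.66/hr
ρ = λ/(cμ) = 5.33/8.66 = 0.6155
Stable ⇔ ρ < 1: YES
Spare capacity = cμ − λ = 8.66 − 5.33 = 3.33/hr

Final: ρ = 0.6155; stable; margin = 3.33/hr


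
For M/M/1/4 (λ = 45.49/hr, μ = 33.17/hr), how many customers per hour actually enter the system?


ρ = 1.3714; P_K = (1−ρ)ρ^4/(1−ρ^5) = 0.341151
λ_eff = λ(1 − P_K) = 45.49·(1 − 0.341151) = 45.49·0.658849 = 29.9710 /hr

Final: 29.9710 /hr


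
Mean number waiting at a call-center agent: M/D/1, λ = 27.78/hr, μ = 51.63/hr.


ρ = 27.78/51.63 = 0.5381
M/D/1: Lq = ρ²/(2(1−ρ)) = 0.2895/(2·0.4619) = 0.31336

Final: 0.31336


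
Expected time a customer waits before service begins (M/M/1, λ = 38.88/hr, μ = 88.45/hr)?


ρ = 38.88/88.45 = 0.4396
Wq = ρ/(μ−λ) = 0.4396/(88.45 − 38.88) = 0.4396/49.57 = 0.008868 hr

Final: 0.008868 hr


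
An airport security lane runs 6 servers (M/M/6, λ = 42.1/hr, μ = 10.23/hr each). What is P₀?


a = λ/μ = 42.1/10.23 = 4.1153; ρ = a/c = 0.6859
Σ_{k=0}^{5} a^k/k! (terms k=0..5) = 1.00000 + 4.11535 + 8.46804 + 11.61631 + 11.95129 + 9.83674 = 46.98772
Tail: a^6/(6!(1−ρ)) = 4857.79041/(720·0.3141) = 21.47960
P₀ = 1/(46.98772 + 21.47960) = 1/68.46732 = 0.014606

Final: 0.014606


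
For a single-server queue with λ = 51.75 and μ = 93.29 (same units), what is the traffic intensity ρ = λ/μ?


ρ = λ/μ = 51.75/93.29 = 0.5547

Final: 0.5547


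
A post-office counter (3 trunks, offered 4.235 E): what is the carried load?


B(3,4.235) = 0.471273 (Erlang-B)
Carried load = a(1 − B) = 4.235·(1 − 0.471273) = 4.235·0.528727 = 2.2392 E

Final: 2.2392 Erlangs


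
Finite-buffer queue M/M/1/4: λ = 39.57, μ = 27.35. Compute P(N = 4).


ρ = λ/μ = 39.57/27.35 = 1.4468
P_K = (1−ρ)ρ^K/(1−ρ^(K+1)) = (-0.4468·4.381622)/(1 − 6.339333)
= -1.957712/-5.339333 = 0.366658

Final: 0.366658


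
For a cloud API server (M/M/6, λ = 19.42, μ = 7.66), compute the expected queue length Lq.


a = λ/μ = 2.5352; ρ = a/6 = 0.4225
P₀ = 0.078754
Lq = P₀·a^c·ρ / (c!·(1−ρ)²) = 0.078754·265.53559·0.4225/(720·0.33346)
= 0.03680

Final: 0.03680


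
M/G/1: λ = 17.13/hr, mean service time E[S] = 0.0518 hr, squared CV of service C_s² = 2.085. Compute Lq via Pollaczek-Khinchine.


ρ = λ·E[S] = 17.13·0.0518 = 0.8873
Lq = ρ²(1+C_s²)/(2(1−ρ)) = 0.7874·(1+2.085)/(2·0.1127)
= 0.7874·3.0850/0.2253 = 10.77970

Final: 10.77970


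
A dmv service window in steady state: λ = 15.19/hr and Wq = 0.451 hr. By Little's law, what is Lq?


Lq = λWq = 15.19·0.451 = 6.8507

Final: 6.8507


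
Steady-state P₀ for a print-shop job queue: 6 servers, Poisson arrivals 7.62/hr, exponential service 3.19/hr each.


a = λ/μ = 7.62/3.19 = 2.3887; ρ = a/c = 0.3981
Σ_{k=0}^{5} a^k/k! (terms k=0..5) = 1.00000 + 2.38871 + 2.85298 + 2.27165 + 1.35658 + 0.64810 = 10.51802
Tail: a^6/(6!(1−ρ)) = 185.77434/(720·0.6019) = 0.42869
P₀ = 1/(10.51802 + 0.42869) = 1/10.94671 = 0.091352

Final: 0.091352


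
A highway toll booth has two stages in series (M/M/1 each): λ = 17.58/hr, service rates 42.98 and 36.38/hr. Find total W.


Each node sees arrival rate λ = 17.58/hr (tandem ⇒ throughput preserved).
W₁ = 1/(μ₁−λ) = 1/(42.98−17.58) = 0.03937 hr
W₂ = 1/(μ₂−λ) = 1/(36.38−17.58) = 0.05319 hr
W_total = W₁ + W₂ = 0.03937 + 0.05319 = 0.09256 hr

Final: 0.09256 hr


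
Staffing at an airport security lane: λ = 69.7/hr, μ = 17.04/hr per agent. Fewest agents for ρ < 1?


Stability requires cμ > λ ⇔ c > λ/μ.
λ/μ = 69.7/17.04 = 4.0904
Minimum integer c = ⌊4.0904⌋ + 1 = 5
Check: 5·17.04 = 85.20 > 69.7, while 4·17.04 = 68.16 ≤ 69.7

Final: 5 servers


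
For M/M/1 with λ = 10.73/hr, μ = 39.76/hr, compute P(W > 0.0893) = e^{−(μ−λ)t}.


W ~ Exponential(μ−λ) for M/M/1.
μ − λ = 39.76 − 10.73 = 29.0300
P(W > t) = e^{−(μ−λ)t} = e^{−2.5924} = 0.074842

Final: 0.074842


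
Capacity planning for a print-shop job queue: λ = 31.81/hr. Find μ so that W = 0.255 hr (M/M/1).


W = 1/(μ−λ) ⇒ μ − λ = 1/W = 1/0.255 = 3.9216
μ = λ + 1/W = 31.81 + 3.9216 = 35.7316 per hr

Final: 35.7316 /hr


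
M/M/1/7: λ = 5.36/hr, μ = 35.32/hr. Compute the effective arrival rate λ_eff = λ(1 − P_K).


ρ = 0.1518; P_K = (1−ρ)ρ^7/(1−ρ^8) = 0.000001572
λ_eff = λ(1 − P_K) = 5.36·(1 − 0.000001572) = 5.36·0.999998 = 5.3600 /hr

Final: 5.3600 /hr


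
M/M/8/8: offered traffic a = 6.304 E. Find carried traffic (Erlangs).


B(8,6.304) = 0.138939 (Erlang-B)
Carried load = a(1 − B) = 6.304·(1 − 0.138939) = 6.304·0.861061 = 5.4281 E

Final: 5.4281 Erlangs


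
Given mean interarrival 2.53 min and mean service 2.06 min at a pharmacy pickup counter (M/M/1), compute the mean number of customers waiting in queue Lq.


λ = 60/2.53 = 23.7154 /hr
μ = 60/2.06 = 29.1262 /hr
ρ = λ/μ = 23.7154/29.1262 = 0.8142
Lq = ρ²/(1−ρ) = 0.6630/0.1858 = 3.5687

Final: 3.5687


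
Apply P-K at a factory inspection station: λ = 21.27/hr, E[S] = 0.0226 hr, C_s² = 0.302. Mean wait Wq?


ρ = λ·E[S] = 21.27·0.0226 = 0.4807
E[S²] = E[S]²(1+C_s²) = 0.0226²·(1+0.302) = 0.0006650
Wq = λ·E[S²]/(2(1−ρ)) = 21.27·0.0006650/(2·0.5193) = 0.01362 hr

Final: 0.01362 hr


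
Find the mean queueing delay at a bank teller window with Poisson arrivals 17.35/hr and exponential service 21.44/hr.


ρ = 17.35/21.44 = 0.8092
Wq = ρ/(μ−λ) = 0.8092/(21.44 − 17.35) = 0.8092/4.09 = 0.1979 hr

Final: 0.1979 hr


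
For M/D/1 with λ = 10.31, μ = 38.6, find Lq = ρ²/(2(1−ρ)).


ρ = 10.31/38.6 = 0.2671
M/D/1: Lq = ρ²/(2(1−ρ)) = 0.07134/(2·0.7329) = 0.04867

Final: 0.04867


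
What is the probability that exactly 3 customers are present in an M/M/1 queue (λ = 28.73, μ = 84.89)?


ρ = 28.73/84.89 = 0.3384
P_n = (1−ρ)·ρ^n = (1 − 0.3384)·0.3384^3 = 0.6616·0.038765 = 0.025645

Final: 0.025645


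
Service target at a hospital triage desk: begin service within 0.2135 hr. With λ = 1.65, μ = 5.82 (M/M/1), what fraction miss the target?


ρ = 1.65/5.82 = 0.2835
P(Wq > t) = ρ·e^{−(μ−λ)t} = 0.2835·e^{−0.8903}
= 0.2835·0.410535 = 0.116389

Final: 0.116389
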